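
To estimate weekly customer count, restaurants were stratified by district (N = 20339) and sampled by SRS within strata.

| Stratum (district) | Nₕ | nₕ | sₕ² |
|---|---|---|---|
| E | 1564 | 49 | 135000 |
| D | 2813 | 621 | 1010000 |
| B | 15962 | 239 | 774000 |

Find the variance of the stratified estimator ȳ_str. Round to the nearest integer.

Var(ȳ_str) = Σₕ Wₕ²(1 − fₕ)sₕ²/nₕ with Wₕ = Nₕ/N, N = 20339.
E: Wₕ = 0.07689660; term = 0.07689660²·(1 − 0.03132992)·135000/49 = 15.780759.
D: Wₕ = 0.13830572; term = 0.13830572²·(1 − 0.22076075)·1010000/621 = 24.242693.
B: Wₕ = 0.78479768; term = 0.78479768²·(1 − 0.01497306)·774000/239 = 1964.7468.
Sum = 2004.7703.

2005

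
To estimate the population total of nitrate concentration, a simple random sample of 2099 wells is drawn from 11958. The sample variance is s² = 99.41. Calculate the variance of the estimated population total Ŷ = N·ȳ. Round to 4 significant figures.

Var(Ŷ) = N²·Var(ȳ) = N²·(1 − n/N)·s²/n.
f = 2099/11958 = 0.17553103; Var(ȳ) = 0.82446897·99.41/2099 = 0.039047385.
Var(Ŷ) = 11958² · 0.039047385 = 5.5835326 × 10^6.

5.584 × 10^6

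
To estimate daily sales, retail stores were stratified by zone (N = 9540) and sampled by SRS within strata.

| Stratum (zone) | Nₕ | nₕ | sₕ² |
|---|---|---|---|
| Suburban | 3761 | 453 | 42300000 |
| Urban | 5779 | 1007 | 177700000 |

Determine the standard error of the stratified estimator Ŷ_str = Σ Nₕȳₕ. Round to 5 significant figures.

2.4552 × 10^6

Var(Ŷ_str) = Σₕ Nₕ²(1 − fₕ)sₕ²/nₕ.
Suburban: 3761²·(1 − 453/3761)·42300000/453 = 1.1617455 × 10^12.
Urban: 5779²·(1 − 1007/5779)·177700000/1007 = 4.8664368 × 10^12.
Sum = 6.0281823 × 10^12.
SE = √(6.0281823 × 10^12) = 2.4552 × 10^6.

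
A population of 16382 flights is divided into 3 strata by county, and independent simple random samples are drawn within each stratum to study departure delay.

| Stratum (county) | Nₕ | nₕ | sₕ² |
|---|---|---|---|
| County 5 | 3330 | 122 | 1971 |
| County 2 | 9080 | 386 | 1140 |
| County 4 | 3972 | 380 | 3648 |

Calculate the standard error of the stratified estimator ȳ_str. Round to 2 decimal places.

1.42

Var(ȳ_str) = Σₕ Wₕ²(1 − fₕ)sₕ²/nₕ with Wₕ = Nₕ/N, N = 16382.
County 5: Wₕ = 0.20327188; term = 0.20327188²·(1 − 0.03663664)·1971/122 = 0.64308968.
County 2: Wₕ = 0.55426688; term = 0.55426688²·(1 − 0.04251101)·1140/386 = 0.86873874.
County 4: Wₕ = 0.24246124; term = 0.24246124²·(1 − 0.09566969)·3648/380 = 0.51036744.
Sum = 2.0221959.
SE = √(2.0221959) = 1.42.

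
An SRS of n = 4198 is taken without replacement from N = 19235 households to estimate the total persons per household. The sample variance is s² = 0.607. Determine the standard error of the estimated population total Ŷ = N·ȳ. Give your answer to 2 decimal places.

204.50

Var(Ŷ) = N²·Var(ȳ) = N²·(1 − n/N)·s²/n.
f = 4198/19235 = 0.21824799; Var(ȳ) = 0.78175201·0.607/4198 = 1.1303561 × 10^-4.
Var(Ŷ) = 19235² · (1.1303561 × 10^-4) = 41821.506.
SE(Ŷ) = √(41821.506) = 204.50.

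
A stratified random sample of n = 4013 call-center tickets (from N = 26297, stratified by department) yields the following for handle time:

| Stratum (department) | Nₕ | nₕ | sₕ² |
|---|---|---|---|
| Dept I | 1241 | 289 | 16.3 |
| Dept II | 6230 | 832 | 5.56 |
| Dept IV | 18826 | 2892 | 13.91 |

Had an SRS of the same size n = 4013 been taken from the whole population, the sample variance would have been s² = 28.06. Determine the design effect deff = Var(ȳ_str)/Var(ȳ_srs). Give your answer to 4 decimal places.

Var(ȳ_str) = Σ Wₕ²(1−fₕ)sₕ²/nₕ with Wₕ = Nₕ/26297:
  Dept I: (1241/26297)²·(1−289/1241)·16.3/289 = 9.6357623 × 10^-5
  Dept II: (6230/26297)²·(1−832/6230)·5.56/832 = 3.249825 × 10^-4
  Dept IV: (18826/26297)²·(1−2892/18826)·13.91/2892 = 0.0020864083
  → Var(ȳ_str) = 0.0025077484.
Var(ȳ_srs) = (1 − 4013/26297)·28.06/4013 = 0.0059252332.
deff = 0.0025077484 / 0.0059252332 = 0.4232.

0.4232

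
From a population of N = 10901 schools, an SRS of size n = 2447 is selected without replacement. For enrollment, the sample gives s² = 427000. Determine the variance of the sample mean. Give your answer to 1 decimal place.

Under SRS without replacement, Var(ȳ) = (1 − f)·s²/n with f = n/N = 2447/10901 = 0.22447482.
Var(ȳ) = (1 − 0.22447482)·427000/2447 = 0.77552518·174.49939 = 135.32867.

135.3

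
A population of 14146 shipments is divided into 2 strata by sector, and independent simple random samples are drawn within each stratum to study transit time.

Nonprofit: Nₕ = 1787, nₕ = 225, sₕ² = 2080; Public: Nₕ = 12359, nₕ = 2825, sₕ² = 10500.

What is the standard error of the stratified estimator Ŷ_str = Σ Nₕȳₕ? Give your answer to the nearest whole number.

Var(Ŷ_str) = Σₕ Nₕ²(1 − fₕ)sₕ²/nₕ.
Nonprofit: 1787²·(1 − 225/1787)·2080/225 = 2.5803962 × 10^7.
Public: 12359²·(1 − 2825/12359)·10500/2825 = 4.3795484 × 10^8.
Sum = 4.637588 × 10^8.
SE = √(4.637588 × 10^8) = 21535.

21535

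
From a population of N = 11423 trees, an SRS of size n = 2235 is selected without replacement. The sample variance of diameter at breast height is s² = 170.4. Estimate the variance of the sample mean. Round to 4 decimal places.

0.0613

Under SRS without replacement, Var(ȳ) = (1 − f)·s²/n with f = n/N = 2235/11423 = 0.19565788.
Var(ȳ) = (1 − 0.19565788)·170.4/2235 = 0.80434212·0.076241611 = 0.061324339.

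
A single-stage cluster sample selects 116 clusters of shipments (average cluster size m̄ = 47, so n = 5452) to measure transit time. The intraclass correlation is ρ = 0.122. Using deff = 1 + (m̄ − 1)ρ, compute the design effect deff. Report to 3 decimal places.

deff = 1 + (47 − 1)·0.122 = 1 + 5.612 = 6.612.

6.612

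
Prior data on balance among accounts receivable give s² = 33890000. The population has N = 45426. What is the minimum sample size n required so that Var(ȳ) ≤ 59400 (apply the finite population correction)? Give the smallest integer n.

564

Without fpc, n₀ = s²/D = 33890000/59400 = 570.5387.
With fpc, (1 − n/N)·s²/n ≤ D requires n ≥ n₀/(1 + n₀/N) = 570.5387/(1 + 570.5387/45426) = 563.4618.
Rounding up, n = 564.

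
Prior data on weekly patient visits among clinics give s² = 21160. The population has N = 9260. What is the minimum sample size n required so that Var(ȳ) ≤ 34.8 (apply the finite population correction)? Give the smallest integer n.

Without fpc, n₀ = s²/D = 21160/34.8 = 608.0460.
With fpc, (1 − n/N)·s²/n ≤ D requires n ≥ n₀/(1 + n₀/N) = 608.0460/(1 + 608.0460/9260) = 570.5796.
Rounding up, n = 571.

571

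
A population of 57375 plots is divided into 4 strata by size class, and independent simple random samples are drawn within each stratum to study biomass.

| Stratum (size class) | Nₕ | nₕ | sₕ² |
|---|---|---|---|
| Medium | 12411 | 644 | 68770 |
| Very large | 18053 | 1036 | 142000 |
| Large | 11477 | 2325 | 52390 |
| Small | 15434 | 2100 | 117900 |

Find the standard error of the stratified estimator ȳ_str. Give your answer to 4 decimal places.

4.6645

Var(ȳ_str) = Σₕ Wₕ²(1 − fₕ)sₕ²/nₕ with Wₕ = Nₕ/N, N = 57375.
Medium: Wₕ = 0.21631373; term = 0.21631373²·(1 − 0.05188945)·68770/644 = 4.7374025.
Very large: Wₕ = 0.31464924; term = 0.31464924²·(1 − 0.05738658)·142000/1036 = 12.791326.
Large: Wₕ = 0.20003486; term = 0.20003486²·(1 − 0.20257907)·52390/2325 = 0.71899263.
Small: Wₕ = 0.26900218; term = 0.26900218²·(1 − 0.13606324)·117900/2100 = 3.509846.
Sum = 21.757567.
SE = √(21.757567) = 4.6645.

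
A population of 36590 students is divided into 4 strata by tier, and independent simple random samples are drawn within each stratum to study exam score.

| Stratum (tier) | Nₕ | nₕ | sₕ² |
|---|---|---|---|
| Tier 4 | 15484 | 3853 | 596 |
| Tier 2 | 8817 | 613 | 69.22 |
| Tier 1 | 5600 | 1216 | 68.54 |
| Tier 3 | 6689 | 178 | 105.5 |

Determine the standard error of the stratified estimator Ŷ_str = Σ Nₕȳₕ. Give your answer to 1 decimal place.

Var(Ŷ_str) = Σₕ Nₕ²(1 − fₕ)sₕ²/nₕ.
Tier 4: 15484²·(1 − 3853/15484)·596/3853 = 2.7857842 × 10^7.
Tier 2: 8817²·(1 − 613/8817)·69.22/613 = 8.1680354 × 10^6.
Tier 1: 5600²·(1 − 1216/5600)·68.54/1216 = 1.3837865 × 10^6.
Tier 3: 6689²·(1 − 178/6689)·105.5/178 = 2.581317 × 10^7.
Sum = 6.3222834 × 10^7.
SE = √(6.3222834 × 10^7) = 7951.3.

7951.3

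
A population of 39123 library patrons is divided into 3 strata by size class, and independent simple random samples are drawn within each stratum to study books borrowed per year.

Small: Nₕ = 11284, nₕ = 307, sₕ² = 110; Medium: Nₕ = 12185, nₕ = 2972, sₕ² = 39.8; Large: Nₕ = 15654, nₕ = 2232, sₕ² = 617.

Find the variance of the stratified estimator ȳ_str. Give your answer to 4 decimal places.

Var(ȳ_str) = Σₕ Wₕ²(1 − fₕ)sₕ²/nₕ with Wₕ = Nₕ/N, N = 39123.
Small: Wₕ = 0.28842369; term = 0.28842369²·(1 − 0.02720666)·110/307 = 0.028995911.
Medium: Wₕ = 0.31145362; term = 0.31145362²·(1 − 0.24390644)·39.8/2972 = 9.8219241 × 10^-4.
Large: Wₕ = 0.40012269; term = 0.40012269²·(1 − 0.14258337)·617/2232 = 0.037946283.
Sum = 0.067924386.

0.0679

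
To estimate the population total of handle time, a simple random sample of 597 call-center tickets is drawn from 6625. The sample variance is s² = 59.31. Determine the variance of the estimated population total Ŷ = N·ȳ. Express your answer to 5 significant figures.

3.9675 × 10^6

Var(Ŷ) = N²·Var(ȳ) = N²·(1 − n/N)·s²/n.
f = 597/6625 = 0.09011321; Var(ȳ) = 0.90988679·59.31/597 = 0.090394281.
Var(Ŷ) = 6625² · 0.090394281 = 3.9674615 × 10^6.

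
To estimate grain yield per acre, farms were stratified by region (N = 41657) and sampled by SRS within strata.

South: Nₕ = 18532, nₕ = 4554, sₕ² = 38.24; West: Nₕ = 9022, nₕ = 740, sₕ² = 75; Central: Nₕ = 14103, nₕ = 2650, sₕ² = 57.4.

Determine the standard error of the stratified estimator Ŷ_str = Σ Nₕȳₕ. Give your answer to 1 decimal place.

3639.6

Var(Ŷ_str) = Σₕ Nₕ²(1 − fₕ)sₕ²/nₕ.
South: 18532²·(1 − 4554/18532)·38.24/4554 = 2.1751649 × 10^6.
West: 9022²·(1 − 740/9022)·75/740 = 7.5729936 × 10^6.
Central: 14103²·(1 − 2650/14103)·57.4/2650 = 3.4986201 × 10^6.
Sum = 1.3246779 × 10^7.
SE = √(1.3246779 × 10^7) = 3639.6.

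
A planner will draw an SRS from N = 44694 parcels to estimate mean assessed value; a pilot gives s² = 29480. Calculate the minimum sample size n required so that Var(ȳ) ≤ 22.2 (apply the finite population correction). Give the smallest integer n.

1290

Without fpc, n₀ = s²/D = 29480/22.2 = 1327.9279.
With fpc, (1 − n/N)·s²/n ≤ D requires n ≥ n₀/(1 + n₀/N) = 1327.9279/(1 + 1327.9279/44694) = 1289.6115.
Rounding up, n = 1290.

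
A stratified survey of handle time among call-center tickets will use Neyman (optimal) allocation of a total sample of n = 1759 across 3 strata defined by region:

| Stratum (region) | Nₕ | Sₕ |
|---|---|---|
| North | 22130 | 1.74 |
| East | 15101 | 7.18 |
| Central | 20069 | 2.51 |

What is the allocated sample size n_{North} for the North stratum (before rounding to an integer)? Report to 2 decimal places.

343.29

Neyman allocation: nₕ = n·NₕSₕ / Σⱼ NⱼSⱼ.
Σ NⱼSⱼ = 22130·1.74 + 15101·7.18 + 20069·2.51 = 197304.57.
n_{North} = 1759·22130·1.74 / 197304.57 = 343.29.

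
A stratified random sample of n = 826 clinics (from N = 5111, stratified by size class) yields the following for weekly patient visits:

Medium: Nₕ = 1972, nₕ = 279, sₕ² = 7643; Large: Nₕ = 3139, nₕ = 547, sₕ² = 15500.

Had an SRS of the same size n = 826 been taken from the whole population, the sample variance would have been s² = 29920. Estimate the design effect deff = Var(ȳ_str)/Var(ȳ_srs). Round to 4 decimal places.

Var(ȳ_str) = Σ Wₕ²(1−fₕ)sₕ²/nₕ with Wₕ = Nₕ/5111:
  Medium: (1972/5111)²·(1−279/1972)·7643/279 = 3.5011584
  Large: (3139/5111)²·(1−547/3139)·15500/547 = 8.8258984
  → Var(ȳ_str) = 12.327057.
Var(ȳ_srs) = (1 − 826/5111)·29920/826 = 30.36872.
deff = 12.327057 / 30.36872 = 0.4059.

0.4059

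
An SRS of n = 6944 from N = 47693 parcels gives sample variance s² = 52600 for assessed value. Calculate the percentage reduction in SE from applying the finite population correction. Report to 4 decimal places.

f = n/N = 6944/47693 = 0.14559789.
SE_no-fpc = √(s²/n) = 2.7522509; SE_fpc = √((1−f)s²/n) = 2.5440121.
Ratio = √(1−f) = 0.92433874. Reduction = 100·(1 − 0.92433874) = 7.5661%.

7.5661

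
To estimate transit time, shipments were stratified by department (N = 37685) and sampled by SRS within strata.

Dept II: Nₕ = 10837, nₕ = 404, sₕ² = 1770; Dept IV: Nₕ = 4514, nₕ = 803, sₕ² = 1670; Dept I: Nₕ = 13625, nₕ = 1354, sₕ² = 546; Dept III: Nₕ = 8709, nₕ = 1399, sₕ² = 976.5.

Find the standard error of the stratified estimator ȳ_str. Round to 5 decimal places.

0.67238

Var(ȳ_str) = Σₕ Wₕ²(1 − fₕ)sₕ²/nₕ with Wₕ = Nₕ/N, N = 37685.
Dept II: Wₕ = 0.28756800; term = 0.28756800²·(1 − 0.03727969)·1770/404 = 0.34879732.
Dept IV: Wₕ = 0.11978241; term = 0.11978241²·(1 − 0.17789101)·1670/803 = 0.024531065.
Dept I: Wₕ = 0.36154969; term = 0.36154969²·(1 − 0.09937615)·546/1354 = 0.047473736.
Dept III: Wₕ = 0.23109991; term = 0.23109991²·(1 − 0.16063842)·976.5/1399 = 0.031289827.
Sum = 0.45209195.
SE = √(0.45209195) = 0.67238.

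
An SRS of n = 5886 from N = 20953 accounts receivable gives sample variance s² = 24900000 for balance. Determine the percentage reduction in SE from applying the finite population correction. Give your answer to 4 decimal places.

15.2011

f = n/N = 5886/20953 = 0.28091443.
SE_no-fpc = √(s²/n) = 65.04135; SE_fpc = √((1−f)s²/n) = 55.154358.
Ratio = √(1−f) = 0.84798913. Reduction = 100·(1 − 0.84798913) = 15.2011%.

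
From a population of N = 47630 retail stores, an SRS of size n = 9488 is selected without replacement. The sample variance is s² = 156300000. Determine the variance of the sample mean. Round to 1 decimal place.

13191.9

Under SRS without replacement, Var(ȳ) = (1 − f)·s²/n with f = n/N = 9488/47630 = 0.19920218.
Var(ȳ) = (1 − 0.19920218)·156300000/9488 = 0.80079782·16473.44 = 13191.895.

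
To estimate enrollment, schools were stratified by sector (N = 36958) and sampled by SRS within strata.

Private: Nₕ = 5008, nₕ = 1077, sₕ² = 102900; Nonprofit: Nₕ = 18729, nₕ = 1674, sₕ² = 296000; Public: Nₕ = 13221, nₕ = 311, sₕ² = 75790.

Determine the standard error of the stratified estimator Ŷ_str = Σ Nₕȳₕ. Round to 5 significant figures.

316160

Var(Ŷ_str) = Σₕ Nₕ²(1 − fₕ)sₕ²/nₕ.
Private: 5008²·(1 − 1077/5008)·102900/1077 = 1.8809058 × 10^9.
Nonprofit: 18729²·(1 − 1674/18729)·296000/1674 = 5.6481025 × 10^10.
Public: 13221²·(1 − 311/13221)·75790/311 = 4.159509 × 10^10.
Sum = 9.9957021 × 10^10.
SE = √(9.9957021 × 10^10) = 316160.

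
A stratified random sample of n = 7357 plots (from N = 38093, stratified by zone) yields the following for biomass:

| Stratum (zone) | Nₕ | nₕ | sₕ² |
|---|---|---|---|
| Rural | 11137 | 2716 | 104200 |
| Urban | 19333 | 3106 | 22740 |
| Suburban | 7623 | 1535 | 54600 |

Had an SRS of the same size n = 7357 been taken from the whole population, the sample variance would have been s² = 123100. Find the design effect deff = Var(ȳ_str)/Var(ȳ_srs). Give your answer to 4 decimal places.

0.3852

Var(ȳ_str) = Σ Wₕ²(1−fₕ)sₕ²/nₕ with Wₕ = Nₕ/38093:
  Rural: (11137/38093)²·(1−2716/11137)·104200/2716 = 2.4795878
  Urban: (19333/38093)²·(1−3106/19333)·22740/3106 = 1.5828368
  Suburban: (7623/38093)²·(1−1535/7623)·54600/1535 = 1.1376128
  → Var(ȳ_str) = 5.2000374.
Var(ȳ_srs) = (1 − 7357/38093)·123100/7357 = 13.500799.
deff = 5.2000374 / 13.500799 = 0.3852.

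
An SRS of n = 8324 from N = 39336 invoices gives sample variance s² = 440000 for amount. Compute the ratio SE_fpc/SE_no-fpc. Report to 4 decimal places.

f = n/N = 8324/39336 = 0.21161277.
SE_no-fpc = √(s²/n) = 7.2704334; SE_fpc = √((1−f)s²/n) = 6.4555031.
Ratio = √(1−f) = 0.88791172.

0.8879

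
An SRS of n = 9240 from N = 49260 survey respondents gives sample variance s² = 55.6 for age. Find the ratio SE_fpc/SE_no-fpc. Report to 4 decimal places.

0.9013

f = n/N = 9240/49260 = 0.18757613.
SE_no-fpc = √(s²/n) = 0.077571361; SE_fpc = √((1−f)s²/n) = 0.069918604.
Ratio = √(1−f) = 0.90134559.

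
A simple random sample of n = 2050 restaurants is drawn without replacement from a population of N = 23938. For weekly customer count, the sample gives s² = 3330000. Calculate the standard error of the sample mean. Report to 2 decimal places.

38.54

Under SRS without replacement, Var(ȳ) = (1 − f)·s²/n with f = n/N = 2050/23938 = 0.08563790.
Var(ȳ) = (1 − 0.08563790)·3330000/2050 = 0.91436210·1624.3902 = 1485.2809.
SE(ȳ) = √(1485.2809) = 38.54.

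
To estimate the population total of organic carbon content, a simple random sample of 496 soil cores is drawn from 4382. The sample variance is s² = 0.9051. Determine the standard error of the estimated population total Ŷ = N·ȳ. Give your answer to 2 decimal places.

176.28

Var(Ŷ) = N²·Var(ȳ) = N²·(1 − n/N)·s²/n.
f = 496/4382 = 0.11319032; Var(ȳ) = 0.88680968·0.9051/496 = 0.0016182489.
Var(Ŷ) = 4382² · 0.0016182489 = 31073.492.
SE(Ŷ) = √(31073.492) = 176.28.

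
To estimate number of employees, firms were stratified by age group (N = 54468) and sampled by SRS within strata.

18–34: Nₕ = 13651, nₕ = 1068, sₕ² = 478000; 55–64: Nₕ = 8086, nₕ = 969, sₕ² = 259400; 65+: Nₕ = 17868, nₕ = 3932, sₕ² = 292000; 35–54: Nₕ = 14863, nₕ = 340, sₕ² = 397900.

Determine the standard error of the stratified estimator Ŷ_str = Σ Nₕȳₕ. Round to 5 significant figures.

602820

Var(Ŷ_str) = Σₕ Nₕ²(1 − fₕ)sₕ²/nₕ.
18–34: 13651²·(1 − 1068/13651)·478000/1068 = 7.6878572 × 10^10.
55–64: 8086²·(1 − 969/8086)·259400/969 = 1.5405539 × 10^10.
65+: 17868²·(1 − 3932/17868)·292000/3932 = 1.849198 × 10^10.
35–54: 14863²·(1 − 340/14863)·397900/340 = 2.5261425 × 10^11.
Sum = 3.6339034 × 10^11.
SE = √(3.6339034 × 10^11) = 602820.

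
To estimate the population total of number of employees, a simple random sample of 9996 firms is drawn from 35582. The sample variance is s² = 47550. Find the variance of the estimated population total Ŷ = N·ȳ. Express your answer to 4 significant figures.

4.331 × 10^9

Var(Ŷ) = N²·Var(ȳ) = N²·(1 − n/N)·s²/n.
f = 9996/35582 = 0.28092856; Var(ȳ) = 0.71907144·47550/9996 = 3.4205529.
Var(Ŷ) = 35582² · 3.4205529 = 4.3306893 × 10^9.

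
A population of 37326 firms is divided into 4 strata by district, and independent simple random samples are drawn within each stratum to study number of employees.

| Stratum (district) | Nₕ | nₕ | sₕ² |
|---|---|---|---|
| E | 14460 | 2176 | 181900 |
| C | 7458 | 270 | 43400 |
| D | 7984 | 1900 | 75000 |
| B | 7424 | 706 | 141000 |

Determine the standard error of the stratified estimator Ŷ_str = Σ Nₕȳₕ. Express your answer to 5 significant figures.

Var(Ŷ_str) = Σₕ Nₕ²(1 − fₕ)sₕ²/nₕ.
E: 14460²·(1 − 2176/14460)·181900/2176 = 1.4848477 × 10^10.
C: 7458²·(1 − 270/7458)·43400/270 = 8.6170063 × 10^9.
D: 7984²·(1 − 1900/7984)·75000/1900 = 1.9174206 × 10^9.
B: 7424²·(1 − 706/7424)·141000/706 = 9.9607577 × 10^9.
Sum = 3.5343662 × 10^10.
SE = √(3.5343662 × 10^10) = 188000.

188000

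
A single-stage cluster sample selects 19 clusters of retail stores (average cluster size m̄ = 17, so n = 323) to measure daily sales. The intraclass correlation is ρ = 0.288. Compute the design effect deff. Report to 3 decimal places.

5.608

deff = 1 + (17 − 1)·0.288 = 1 + 4.608 = 5.608.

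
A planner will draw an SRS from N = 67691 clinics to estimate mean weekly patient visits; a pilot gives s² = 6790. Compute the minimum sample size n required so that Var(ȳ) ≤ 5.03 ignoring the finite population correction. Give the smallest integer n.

1350

Without fpc, n₀ = s²/D = 6790/5.03 = 1349.9006.
Rounding up, n = 1350.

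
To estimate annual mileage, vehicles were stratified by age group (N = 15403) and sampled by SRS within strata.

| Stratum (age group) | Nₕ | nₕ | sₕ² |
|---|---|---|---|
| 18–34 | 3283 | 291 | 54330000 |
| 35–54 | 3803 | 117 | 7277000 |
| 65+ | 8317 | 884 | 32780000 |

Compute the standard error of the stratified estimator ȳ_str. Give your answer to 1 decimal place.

145.1

Var(ȳ_str) = Σₕ Wₕ²(1 − fₕ)sₕ²/nₕ with Wₕ = Nₕ/N, N = 15403.
18–34: Wₕ = 0.21314030; term = 0.21314030²·(1 − 0.08863844)·54330000/291 = 7729.8053.
35–54: Wₕ = 0.24689995; term = 0.24689995²·(1 − 0.03076519)·7277000/117 = 3674.8324.
65+: Wₕ = 0.53995975; term = 0.53995975²·(1 − 0.10628833)·32780000/884 = 9662.2192.
Sum = 21066.857.
SE = √(21066.857) = 145.1.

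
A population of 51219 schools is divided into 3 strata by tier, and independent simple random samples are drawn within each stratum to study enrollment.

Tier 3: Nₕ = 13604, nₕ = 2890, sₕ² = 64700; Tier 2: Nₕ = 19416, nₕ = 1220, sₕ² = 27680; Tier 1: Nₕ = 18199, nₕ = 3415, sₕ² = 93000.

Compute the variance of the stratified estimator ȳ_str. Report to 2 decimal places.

7.09

Var(ȳ_str) = Σₕ Wₕ²(1 − fₕ)sₕ²/nₕ with Wₕ = Nₕ/N, N = 51219.
Tier 3: Wₕ = 0.26560456; term = 0.26560456²·(1 − 0.21243752)·64700/2890 = 1.2438343.
Tier 2: Wₕ = 0.37907808; term = 0.37907808²·(1 − 0.06283478)·27680/1220 = 3.0554822.
Tier 1: Wₕ = 0.35531736; term = 0.35531736²·(1 − 0.18764767)·93000/3415 = 2.792991.
Sum = 7.0923075.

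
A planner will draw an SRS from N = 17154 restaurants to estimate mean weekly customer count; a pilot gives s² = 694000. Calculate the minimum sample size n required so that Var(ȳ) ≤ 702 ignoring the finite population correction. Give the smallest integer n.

989

Without fpc, n₀ = s²/D = 694000/702 = 988.6040.
Rounding up, n = 989.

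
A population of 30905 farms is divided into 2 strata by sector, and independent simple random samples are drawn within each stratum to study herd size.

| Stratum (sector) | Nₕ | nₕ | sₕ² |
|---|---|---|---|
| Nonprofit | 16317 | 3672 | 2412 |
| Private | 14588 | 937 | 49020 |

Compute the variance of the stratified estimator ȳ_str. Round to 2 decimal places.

11.05

Var(ȳ_str) = Σₕ Wₕ²(1 − fₕ)sₕ²/nₕ with Wₕ = Nₕ/N, N = 30905.
Nonprofit: Wₕ = 0.52797282; term = 0.52797282²·(1 − 0.22504137)·2412/3672 = 0.141898.
Private: Wₕ = 0.47202718; term = 0.47202718²·(1 − 0.06423087)·49020/937 = 10.907782.
Sum = 11.04968.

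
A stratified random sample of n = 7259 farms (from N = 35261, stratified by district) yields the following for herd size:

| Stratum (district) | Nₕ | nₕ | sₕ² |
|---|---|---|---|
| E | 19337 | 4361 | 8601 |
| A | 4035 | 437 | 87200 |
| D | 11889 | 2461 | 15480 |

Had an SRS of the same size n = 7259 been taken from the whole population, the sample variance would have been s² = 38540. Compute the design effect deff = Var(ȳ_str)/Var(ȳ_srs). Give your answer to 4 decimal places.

Var(ȳ_str) = Σ Wₕ²(1−fₕ)sₕ²/nₕ with Wₕ = Nₕ/35261:
  E: (19337/35261)²·(1−4361/19337)·8601/4361 = 0.45936567
  A: (4035/35261)²·(1−437/4035)·87200/437 = 2.3299709
  D: (11889/35261)²·(1−2461/11889)·15480/2461 = 0.56706781
  → Var(ȳ_str) = 3.3564044.
Var(ȳ_srs) = (1 − 7259/35261)·38540/7259 = 4.216279.
deff = 3.3564044 / 4.216279 = 0.7961.

0.7961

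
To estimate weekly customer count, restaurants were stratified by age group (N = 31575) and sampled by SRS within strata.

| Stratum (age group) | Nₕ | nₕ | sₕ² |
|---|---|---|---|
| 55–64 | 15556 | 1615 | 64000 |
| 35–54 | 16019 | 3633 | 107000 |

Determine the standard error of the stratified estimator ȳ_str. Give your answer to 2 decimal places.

Var(ȳ_str) = Σₕ Wₕ²(1 − fₕ)sₕ²/nₕ with Wₕ = Nₕ/N, N = 31575.
55–64: Wₕ = 0.49266825; term = 0.49266825²·(1 − 0.10381846)·64000/1615 = 8.6201057.
35–54: Wₕ = 0.50733175; term = 0.50733175²·(1 − 0.22679318)·107000/3633 = 5.8613565.
Sum = 14.481462.
SE = √(14.481462) = 3.81.

3.81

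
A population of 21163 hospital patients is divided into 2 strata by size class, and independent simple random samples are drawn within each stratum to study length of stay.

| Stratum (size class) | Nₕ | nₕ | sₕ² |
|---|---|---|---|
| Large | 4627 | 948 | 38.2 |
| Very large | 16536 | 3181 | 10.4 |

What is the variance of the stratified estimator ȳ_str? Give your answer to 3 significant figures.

0.00314

Var(ȳ_str) = Σₕ Wₕ²(1 − fₕ)sₕ²/nₕ with Wₕ = Nₕ/N, N = 21163.
Large: Wₕ = 0.21863630; term = 0.21863630²·(1 − 0.20488437)·38.2/948 = 0.0015315453.
Very large: Wₕ = 0.78136370; term = 0.78136370²·(1 − 0.19236817)·10.4/3181 = 0.001612091.
Sum = 0.0031436363.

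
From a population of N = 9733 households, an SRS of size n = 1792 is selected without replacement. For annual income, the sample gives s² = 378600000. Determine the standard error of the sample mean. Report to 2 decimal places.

415.18

Under SRS without replacement, Var(ȳ) = (1 − f)·s²/n with f = n/N = 1792/9733 = 0.18411589.
Var(ȳ) = (1 − 0.18411589)·378600000/1792 = 0.81588411·211272.32 = 172373.73.
SE(ȳ) = √(172373.73) = 415.18.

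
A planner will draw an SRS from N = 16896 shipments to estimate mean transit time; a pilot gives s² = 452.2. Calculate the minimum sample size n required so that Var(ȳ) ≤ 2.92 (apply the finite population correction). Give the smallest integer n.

Without fpc, n₀ = s²/D = 452.2/2.92 = 154.8630.
With fpc, (1 − n/N)·s²/n ≤ D requires n ≥ n₀/(1 + n₀/N) = 154.8630/(1 + 154.8630/16896) = 153.4565.
Rounding up, n = 154.

154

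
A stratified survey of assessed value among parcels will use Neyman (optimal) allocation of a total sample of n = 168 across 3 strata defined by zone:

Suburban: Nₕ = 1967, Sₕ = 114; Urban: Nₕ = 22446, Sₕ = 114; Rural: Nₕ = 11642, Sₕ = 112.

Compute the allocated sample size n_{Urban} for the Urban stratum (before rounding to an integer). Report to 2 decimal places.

105.18

Neyman allocation: nₕ = n·NₕSₕ / Σⱼ NⱼSⱼ.
Σ NⱼSⱼ = 1967·114 + 22446·114 + 11642·112 = 4.086986 × 10^6.
n_{Urban} = 168·22446·114 / (4.086986 × 10^6) = 105.18.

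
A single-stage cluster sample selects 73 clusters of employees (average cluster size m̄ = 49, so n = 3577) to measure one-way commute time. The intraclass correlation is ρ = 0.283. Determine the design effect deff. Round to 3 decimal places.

14.584

deff = 1 + (49 − 1)·0.283 = 1 + 13.584 = 14.584.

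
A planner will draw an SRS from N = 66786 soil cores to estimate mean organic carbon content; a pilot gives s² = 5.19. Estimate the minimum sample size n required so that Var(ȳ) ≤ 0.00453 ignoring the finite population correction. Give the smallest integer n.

1146

Without fpc, n₀ = s²/D = 5.19/0.00453 = 1145.6954.
Rounding up, n = 1146.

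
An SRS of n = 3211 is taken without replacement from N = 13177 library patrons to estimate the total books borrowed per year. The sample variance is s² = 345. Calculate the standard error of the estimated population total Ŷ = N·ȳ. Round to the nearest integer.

Var(Ŷ) = N²·Var(ȳ) = N²·(1 − n/N)·s²/n.
f = 3211/13177 = 0.24368217; Var(ȳ) = 0.75631783·345/3211 = 0.08126118.
Var(Ŷ) = 13177² · 0.08126118 = 1.4109649 × 10^7.
SE(Ŷ) = √(1.4109649 × 10^7) = 3756.

3756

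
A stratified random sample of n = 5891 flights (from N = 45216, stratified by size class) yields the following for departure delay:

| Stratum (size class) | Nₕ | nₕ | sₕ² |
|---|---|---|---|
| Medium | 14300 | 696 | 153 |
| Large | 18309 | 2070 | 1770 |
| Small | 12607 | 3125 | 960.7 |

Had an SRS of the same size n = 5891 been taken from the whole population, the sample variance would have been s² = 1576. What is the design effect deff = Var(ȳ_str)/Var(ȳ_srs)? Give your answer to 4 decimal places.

Var(ȳ_str) = Σ Wₕ²(1−fₕ)sₕ²/nₕ with Wₕ = Nₕ/45216:
  Medium: (14300/45216)²·(1−696/14300)·153/696 = 0.020917057
  Large: (18309/45216)²·(1−2070/18309)·1770/2070 = 0.12434907
  Small: (12607/45216)²·(1−3125/12607)·960.7/3125 = 0.017974847
  → Var(ȳ_str) = 0.16324097.
Var(ȳ_srs) = (1 − 5891/45216)·1576/5891 = 0.23267182.
deff = 0.16324097 / 0.23267182 = 0.7016.

0.7016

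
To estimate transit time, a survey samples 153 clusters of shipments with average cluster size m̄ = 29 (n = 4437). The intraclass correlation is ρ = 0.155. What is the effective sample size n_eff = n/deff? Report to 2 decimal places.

deff = 1 + (29 − 1)·0.155 = 1 + 4.34 = 5.34.
n_eff = 4437 / 5.34 = 830.90.

830.90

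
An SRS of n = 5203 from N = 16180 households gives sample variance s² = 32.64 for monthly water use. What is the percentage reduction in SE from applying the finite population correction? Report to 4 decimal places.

17.6331

f = n/N = 5203/16180 = 0.32156984.
SE_no-fpc = √(s²/n) = 0.079204191; SE_fpc = √((1−f)s²/n) = 0.065238015.
Ratio = √(1−f) = 0.82366872. Reduction = 100·(1 − 0.82366872) = 17.6331%.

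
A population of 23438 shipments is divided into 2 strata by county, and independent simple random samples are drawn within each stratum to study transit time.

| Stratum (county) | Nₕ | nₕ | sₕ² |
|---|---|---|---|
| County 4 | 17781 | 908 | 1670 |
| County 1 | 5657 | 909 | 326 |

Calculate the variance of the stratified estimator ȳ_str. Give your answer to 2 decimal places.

1.02

Var(ȳ_str) = Σₕ Wₕ²(1 − fₕ)sₕ²/nₕ with Wₕ = Nₕ/N, N = 23438.
County 4: Wₕ = 0.75863982; term = 0.75863982²·(1 − 0.05106574)·1670/908 = 1.0044724.
County 1: Wₕ = 0.24136018; term = 0.24136018²·(1 − 0.16068588)·326/909 = 0.017535151.
Sum = 1.0220076.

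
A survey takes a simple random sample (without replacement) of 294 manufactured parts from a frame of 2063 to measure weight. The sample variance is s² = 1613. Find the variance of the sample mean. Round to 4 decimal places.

Under SRS without replacement, Var(ȳ) = (1 − f)·s²/n with f = n/N = 294/2063 = 0.14251091.
Var(ȳ) = (1 − 0.14251091)·1613/294 = 0.85748909·5.4863946 = 4.7045235.

4.7045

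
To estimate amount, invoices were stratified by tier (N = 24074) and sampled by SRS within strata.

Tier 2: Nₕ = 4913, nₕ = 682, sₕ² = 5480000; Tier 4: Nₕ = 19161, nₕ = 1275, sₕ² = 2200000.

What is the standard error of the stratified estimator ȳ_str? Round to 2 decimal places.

Var(ȳ_str) = Σₕ Wₕ²(1 − fₕ)sₕ²/nₕ with Wₕ = Nₕ/N, N = 24074.
Tier 2: Wₕ = 0.20407909; term = 0.20407909²·(1 − 0.13881539)·5480000/682 = 288.197.
Tier 4: Wₕ = 0.79592091; term = 0.79592091²·(1 − 0.06654141)·2200000/1275 = 1020.3458.
Sum = 1308.5428.
SE = √(1308.5428) = 36.17.

36.17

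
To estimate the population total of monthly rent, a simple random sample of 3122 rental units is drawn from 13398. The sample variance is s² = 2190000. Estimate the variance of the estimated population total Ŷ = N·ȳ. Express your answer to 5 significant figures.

Var(Ŷ) = N²·Var(ȳ) = N²·(1 − n/N)·s²/n.
f = 3122/13398 = 0.23301985; Var(ȳ) = 0.76698015·2190000/3122 = 538.01618.
Var(Ŷ) = 13398² · 538.01618 = 9.657735 × 10^10.

9.6577 × 10^10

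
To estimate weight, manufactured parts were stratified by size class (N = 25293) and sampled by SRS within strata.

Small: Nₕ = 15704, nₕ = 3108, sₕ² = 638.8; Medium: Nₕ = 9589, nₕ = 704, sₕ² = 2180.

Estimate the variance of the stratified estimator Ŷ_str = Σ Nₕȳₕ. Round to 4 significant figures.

Var(Ŷ_str) = Σₕ Nₕ²(1 − fₕ)sₕ²/nₕ.
Small: 15704²·(1 − 3108/15704)·638.8/3108 = 4.0656205 × 10^7.
Medium: 9589²·(1 − 704/9589)·2180/704 = 2.6382417 × 10^8.
Sum = 3.0448038 × 10^8.

3.045 × 10^8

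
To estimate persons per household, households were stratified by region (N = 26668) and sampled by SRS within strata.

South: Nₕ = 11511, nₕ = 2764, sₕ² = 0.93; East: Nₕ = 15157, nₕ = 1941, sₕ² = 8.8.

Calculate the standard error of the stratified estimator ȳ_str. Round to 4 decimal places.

0.0364

Var(ȳ_str) = Σₕ Wₕ²(1 − fₕ)sₕ²/nₕ with Wₕ = Nₕ/N, N = 26668.
South: Wₕ = 0.43164092; term = 0.43164092²·(1 − 0.24011815)·0.93/2764 = 4.76361 × 10^-5.
East: Wₕ = 0.56835908; term = 0.56835908²·(1 − 0.12805964)·8.8/1941 = 0.001276996.
Sum = 0.0013246321.
SE = √(0.0013246321) = 0.0364.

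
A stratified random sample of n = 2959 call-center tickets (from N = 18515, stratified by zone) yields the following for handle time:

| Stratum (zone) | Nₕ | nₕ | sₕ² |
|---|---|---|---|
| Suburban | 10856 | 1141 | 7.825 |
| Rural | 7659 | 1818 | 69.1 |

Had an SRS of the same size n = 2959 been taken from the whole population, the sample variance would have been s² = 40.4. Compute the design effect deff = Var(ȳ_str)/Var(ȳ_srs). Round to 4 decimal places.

Var(ȳ_str) = Σ Wₕ²(1−fₕ)sₕ²/nₕ with Wₕ = Nₕ/18515:
  Suburban: (10856/18515)²·(1−1141/10856)·7.825/1141 = 0.0021099099
  Rural: (7659/18515)²·(1−1818/7659)·69.1/1818 = 0.0049601637
  → Var(ȳ_str) = 0.0070700736.
Var(ȳ_srs) = (1 − 2959/18515)·40.4/2959 = 0.011471247.
deff = 0.0070700736 / 0.011471247 = 0.6163.

0.6163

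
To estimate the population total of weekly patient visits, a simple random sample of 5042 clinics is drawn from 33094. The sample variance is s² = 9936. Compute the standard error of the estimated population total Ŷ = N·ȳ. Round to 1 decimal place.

Var(Ŷ) = N²·Var(ȳ) = N²·(1 − n/N)·s²/n.
f = 5042/33094 = 0.15235390; Var(ȳ) = 0.84764610·9936/5042 = 1.6704109.
Var(Ŷ) = 33094² · 1.6704109 = 1.8294555 × 10^9.
SE(Ŷ) = √(1.8294555 × 10^9) = 42772.1.

42772.1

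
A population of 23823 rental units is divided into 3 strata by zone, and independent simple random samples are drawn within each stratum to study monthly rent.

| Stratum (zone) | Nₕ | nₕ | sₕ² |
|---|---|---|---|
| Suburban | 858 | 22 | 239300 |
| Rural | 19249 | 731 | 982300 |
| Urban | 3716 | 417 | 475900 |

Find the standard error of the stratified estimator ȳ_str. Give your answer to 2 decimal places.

Var(ȳ_str) = Σₕ Wₕ²(1 − fₕ)sₕ²/nₕ with Wₕ = Nₕ/N, N = 23823.
Suburban: Wₕ = 0.03601562; term = 0.03601562²·(1 − 0.02564103)·239300/22 = 13.747404.
Rural: Wₕ = 0.80800067; term = 0.80800067²·(1 − 0.03797600)·982300/731 = 843.9877.
Urban: Wₕ = 0.15598371; term = 0.15598371²·(1 − 0.11221744)·475900/417 = 24.651581.
Sum = 882.38669.
SE = √(882.38669) = 29.70.

29.70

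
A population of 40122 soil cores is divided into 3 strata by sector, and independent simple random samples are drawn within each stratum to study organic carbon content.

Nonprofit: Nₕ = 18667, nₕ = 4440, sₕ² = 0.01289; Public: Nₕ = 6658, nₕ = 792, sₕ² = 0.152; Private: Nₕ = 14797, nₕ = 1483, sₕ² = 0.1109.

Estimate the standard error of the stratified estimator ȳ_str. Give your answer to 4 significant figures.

Var(ȳ_str) = Σₕ Wₕ²(1 − fₕ)sₕ²/nₕ with Wₕ = Nₕ/N, N = 40122.
Nonprofit: Wₕ = 0.46525597; term = 0.46525597²·(1 − 0.23785290)·0.01289/4440 = 4.7895274 × 10^-7.
Public: Wₕ = 0.16594387; term = 0.16594387²·(1 − 0.11895464)·0.152/792 = 4.6562802 × 10^-6.
Private: Wₕ = 0.36880016; term = 0.36880016²·(1 − 0.10022302)·0.1109/1483 = 9.1518201 × 10^-6.
Sum = 1.4287053 × 10^-5.
SE = √(1.4287053 × 10^-5) = 0.003780.

0.003780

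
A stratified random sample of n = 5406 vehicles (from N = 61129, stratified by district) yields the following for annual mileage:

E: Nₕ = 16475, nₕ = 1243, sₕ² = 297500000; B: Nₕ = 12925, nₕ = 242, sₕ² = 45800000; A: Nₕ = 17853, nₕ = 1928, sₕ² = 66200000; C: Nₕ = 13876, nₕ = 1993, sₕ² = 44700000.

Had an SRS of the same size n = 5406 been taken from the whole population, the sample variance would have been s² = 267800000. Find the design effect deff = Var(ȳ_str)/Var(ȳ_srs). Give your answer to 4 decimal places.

Var(ȳ_str) = Σ Wₕ²(1−fₕ)sₕ²/nₕ with Wₕ = Nₕ/61129:
  E: (16475/61129)²·(1−1243/16475)·297500000/1243 = 16073.247
  B: (12925/61129)²·(1−242/12925)·45800000/242 = 8302.4845
  A: (17853/61129)²·(1−1928/17853)·66200000/1928 = 2612.4442
  C: (13876/61129)²·(1−1993/13876)·44700000/1993 = 989.68282
  → Var(ȳ_str) = 27977.859.
Var(ȳ_srs) = (1 − 5406/61129)·267800000/5406 = 45156.651.
deff = 27977.859 / 45156.651 = 0.6196.

0.6196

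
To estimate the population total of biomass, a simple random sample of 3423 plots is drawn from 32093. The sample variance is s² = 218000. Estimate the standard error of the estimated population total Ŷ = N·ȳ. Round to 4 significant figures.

242100

Var(Ŷ) = N²·Var(ȳ) = N²·(1 − n/N)·s²/n.
f = 3423/32093 = 0.10665877; Var(ȳ) = 0.89334123·218000/3423 = 56.894066.
Var(Ŷ) = 32093² · 56.894066 = 5.8598649 × 10^10.
SE(Ŷ) = √(5.8598649 × 10^10) = 242100.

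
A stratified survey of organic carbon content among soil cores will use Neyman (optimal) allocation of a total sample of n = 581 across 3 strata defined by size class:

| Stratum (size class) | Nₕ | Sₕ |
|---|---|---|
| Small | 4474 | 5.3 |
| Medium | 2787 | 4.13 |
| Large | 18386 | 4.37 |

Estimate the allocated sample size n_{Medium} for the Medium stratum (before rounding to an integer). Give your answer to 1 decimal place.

57.9

Neyman allocation: nₕ = n·NₕSₕ / Σⱼ NⱼSⱼ.
Σ NⱼSⱼ = 4474·5.3 + 2787·4.13 + 18386·4.37 = 115569.33.
n_{Medium} = 581·2787·4.13 / 115569.33 = 57.9.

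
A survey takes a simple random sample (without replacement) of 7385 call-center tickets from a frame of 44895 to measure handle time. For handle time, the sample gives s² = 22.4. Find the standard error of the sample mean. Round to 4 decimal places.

0.0503

Under SRS without replacement, Var(ȳ) = (1 − f)·s²/n with f = n/N = 7385/44895 = 0.16449493.
Var(ȳ) = (1 − 0.16449493)·22.4/7385 = 0.83550507·0.0030331754 = 0.0025342334.
SE(ȳ) = √(0.0025342334) = 0.0503.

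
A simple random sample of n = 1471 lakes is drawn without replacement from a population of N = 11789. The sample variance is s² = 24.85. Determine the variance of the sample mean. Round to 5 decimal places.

0.01479

Under SRS without replacement, Var(ȳ) = (1 − f)·s²/n with f = n/N = 1471/11789 = 0.12477733.
Var(ȳ) = (1 − 0.12477733)·24.85/1471 = 0.87522267·0.01689327 = 0.014785373.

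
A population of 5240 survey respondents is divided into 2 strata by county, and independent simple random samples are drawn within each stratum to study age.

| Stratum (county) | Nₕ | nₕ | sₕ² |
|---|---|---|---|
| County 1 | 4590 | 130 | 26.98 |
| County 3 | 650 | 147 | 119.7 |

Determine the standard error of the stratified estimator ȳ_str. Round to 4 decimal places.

Var(ȳ_str) = Σₕ Wₕ²(1 − fₕ)sₕ²/nₕ with Wₕ = Nₕ/N, N = 5240.
County 1: Wₕ = 0.87595420; term = 0.87595420²·(1 − 0.02832244)·26.98/130 = 0.15473322.
County 3: Wₕ = 0.12404580; term = 0.12404580²·(1 − 0.22615385)·119.7/147 = 0.0096960665.
Sum = 0.16442929.
SE = √(0.16442929) = 0.4055.

0.4055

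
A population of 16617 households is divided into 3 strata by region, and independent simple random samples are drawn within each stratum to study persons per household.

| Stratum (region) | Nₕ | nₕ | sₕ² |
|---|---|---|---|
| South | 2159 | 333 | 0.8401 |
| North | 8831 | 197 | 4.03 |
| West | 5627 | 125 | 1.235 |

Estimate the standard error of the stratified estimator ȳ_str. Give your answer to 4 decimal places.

Var(ȳ_str) = Σₕ Wₕ²(1 − fₕ)sₕ²/nₕ with Wₕ = Nₕ/N, N = 16617.
South: Wₕ = 0.12992718; term = 0.12992718²·(1 − 0.15423807)·0.8401/333 = 3.6019272 × 10^-5.
North: Wₕ = 0.53144370; term = 0.53144370²·(1 − 0.02230778)·4.03/197 = 0.005648791.
West: Wₕ = 0.33862911; term = 0.33862911²·(1 − 0.02221432)·1.235/125 = 0.001107769.
Sum = 0.0067925793.
SE = √(0.0067925793) = 0.0824.

0.0824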